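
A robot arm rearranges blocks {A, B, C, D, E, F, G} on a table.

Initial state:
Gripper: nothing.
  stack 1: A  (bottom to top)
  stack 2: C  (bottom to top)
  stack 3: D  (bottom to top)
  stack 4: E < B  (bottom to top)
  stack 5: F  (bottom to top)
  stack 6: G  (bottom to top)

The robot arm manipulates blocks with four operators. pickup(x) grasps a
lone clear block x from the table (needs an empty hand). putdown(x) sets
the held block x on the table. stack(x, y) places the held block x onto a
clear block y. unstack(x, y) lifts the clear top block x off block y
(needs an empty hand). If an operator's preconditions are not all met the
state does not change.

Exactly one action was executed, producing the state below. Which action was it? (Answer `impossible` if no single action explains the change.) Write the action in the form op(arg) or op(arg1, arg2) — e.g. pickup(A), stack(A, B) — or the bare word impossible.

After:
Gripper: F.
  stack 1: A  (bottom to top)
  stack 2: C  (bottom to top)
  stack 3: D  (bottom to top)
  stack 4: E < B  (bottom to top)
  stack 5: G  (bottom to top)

pickup(F)

target: towers=[A; C; D; E/B; G] holding=F
     unstack(B, E) → towers=[A; C; D; E; F; G] holding=B
         pickup(F) → towers=[A; C; D; E/B; G] holding=F  ← match
         pickup(G) → towers=[A; C; D; E/B; F] holding=G
         pickup(D) → towers=[A; C; E/B; F; G] holding=D
         pickup(A) → towers=[C; D; E/B; F; G] holding=A
         pickup(C) → towers=[A; D; E/B; F; G] holding=C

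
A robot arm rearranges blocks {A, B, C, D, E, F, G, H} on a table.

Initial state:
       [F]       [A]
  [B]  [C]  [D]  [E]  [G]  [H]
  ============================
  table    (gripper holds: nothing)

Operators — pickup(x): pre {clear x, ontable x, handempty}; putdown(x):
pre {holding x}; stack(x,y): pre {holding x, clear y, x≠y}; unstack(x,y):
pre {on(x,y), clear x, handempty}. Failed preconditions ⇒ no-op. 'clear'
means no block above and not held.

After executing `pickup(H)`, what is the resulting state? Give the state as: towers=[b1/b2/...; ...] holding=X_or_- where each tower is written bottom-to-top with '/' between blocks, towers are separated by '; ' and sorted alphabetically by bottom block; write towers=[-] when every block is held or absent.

before: towers=[B; C/F; D; E/A; G; H] holding=-
pre[pickup(H)]: clear(H) ✓, ontable(H) ✓, handempty ✓
all met → apply pickup(H)
after:  towers=[B; C/F; D; E/A; G] holding=H

towers=[B; C/F; D; E/A; G] holding=H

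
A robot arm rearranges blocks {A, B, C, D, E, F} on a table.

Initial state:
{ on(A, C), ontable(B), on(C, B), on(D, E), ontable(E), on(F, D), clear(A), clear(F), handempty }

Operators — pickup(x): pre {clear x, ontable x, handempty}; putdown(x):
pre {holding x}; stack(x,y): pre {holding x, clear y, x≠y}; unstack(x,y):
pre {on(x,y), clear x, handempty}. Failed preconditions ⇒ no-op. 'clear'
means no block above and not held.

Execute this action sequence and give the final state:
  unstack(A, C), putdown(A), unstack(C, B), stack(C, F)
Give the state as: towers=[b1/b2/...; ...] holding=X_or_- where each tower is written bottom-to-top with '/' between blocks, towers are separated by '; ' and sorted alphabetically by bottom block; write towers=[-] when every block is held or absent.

step 1 (unstack(A, C)): towers=[B/C; E/D/F] holding=A
step 2 (putdown(A)): towers=[A; B/C; E/D/F] holding=-
step 3 (unstack(C, B)): towers=[A; B; E/D/F] holding=C
step 4 (stack(C, F)): towers=[A; B; E/D/F/C] holding=-

towers=[A; B; E/D/F/C] holding=-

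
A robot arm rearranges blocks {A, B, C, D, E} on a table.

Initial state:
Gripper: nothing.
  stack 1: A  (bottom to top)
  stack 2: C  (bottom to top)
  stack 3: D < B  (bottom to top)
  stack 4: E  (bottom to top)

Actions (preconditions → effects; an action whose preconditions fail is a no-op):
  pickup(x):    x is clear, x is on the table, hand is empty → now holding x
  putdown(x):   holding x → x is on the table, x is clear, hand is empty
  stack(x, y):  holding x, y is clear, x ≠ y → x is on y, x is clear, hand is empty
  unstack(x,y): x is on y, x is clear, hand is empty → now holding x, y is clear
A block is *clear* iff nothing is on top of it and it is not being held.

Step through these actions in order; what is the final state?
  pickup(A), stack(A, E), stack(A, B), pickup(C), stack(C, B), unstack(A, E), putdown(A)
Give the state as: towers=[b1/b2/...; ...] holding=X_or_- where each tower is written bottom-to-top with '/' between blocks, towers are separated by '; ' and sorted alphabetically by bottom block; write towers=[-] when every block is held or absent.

step 1 (pickup(A)): towers=[C; D/B; E] holding=A
step 2 (stack(A, E)): towers=[C; D/B; E/A] holding=-
step 3 (stack(A, B)) [no-op]: towers=[C; D/B; E/A] holding=-
step 4 (pickup(C)): towers=[D/B; E/A] holding=C
step 5 (stack(C, B)): towers=[D/B/C; E/A] holding=-
step 6 (unstack(A, E)): towers=[D/B/C; E] holding=A
step 7 (putdown(A)): towers=[A; D/B/C; E] holding=-

towers=[A; D/B/C; E] holding=-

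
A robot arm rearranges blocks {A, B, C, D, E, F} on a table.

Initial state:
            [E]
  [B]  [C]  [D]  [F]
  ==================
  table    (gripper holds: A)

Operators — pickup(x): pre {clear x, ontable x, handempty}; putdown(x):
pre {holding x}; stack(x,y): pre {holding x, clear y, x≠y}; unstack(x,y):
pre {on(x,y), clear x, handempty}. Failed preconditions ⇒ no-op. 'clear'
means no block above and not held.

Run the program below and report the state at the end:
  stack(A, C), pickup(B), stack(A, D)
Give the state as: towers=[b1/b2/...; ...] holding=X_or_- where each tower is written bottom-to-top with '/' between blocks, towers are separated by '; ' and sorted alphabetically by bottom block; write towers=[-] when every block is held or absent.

step 1 (stack(A, C)): towers=[B; C/A; D/E; F] holding=-
step 2 (pickup(B)): towers=[C/A; D/E; F] holding=B
step 3 (stack(A, D)) [no-op]: towers=[C/A; D/E; F] holding=B

towers=[C/A; D/E; F] holding=B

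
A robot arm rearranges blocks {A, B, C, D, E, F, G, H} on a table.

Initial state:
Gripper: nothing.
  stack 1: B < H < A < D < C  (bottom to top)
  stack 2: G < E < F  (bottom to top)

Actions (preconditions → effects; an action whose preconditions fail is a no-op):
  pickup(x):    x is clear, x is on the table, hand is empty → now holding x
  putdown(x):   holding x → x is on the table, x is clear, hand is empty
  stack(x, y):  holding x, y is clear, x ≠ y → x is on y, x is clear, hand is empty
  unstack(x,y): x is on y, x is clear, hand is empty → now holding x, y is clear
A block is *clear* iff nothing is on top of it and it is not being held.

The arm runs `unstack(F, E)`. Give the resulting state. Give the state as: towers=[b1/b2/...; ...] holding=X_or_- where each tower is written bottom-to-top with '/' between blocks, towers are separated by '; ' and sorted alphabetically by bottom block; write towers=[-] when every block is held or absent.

before: towers=[B/H/A/D/C; G/E/F] holding=-
pre[unstack(F, E)]: on(F,E) ok, clear(F) ok, handempty ok
all met → apply unstack(F, E)
after:  towers=[B/H/A/D/C; G/E] holding=F

towers=[B/H/A/D/C; G/E] holding=F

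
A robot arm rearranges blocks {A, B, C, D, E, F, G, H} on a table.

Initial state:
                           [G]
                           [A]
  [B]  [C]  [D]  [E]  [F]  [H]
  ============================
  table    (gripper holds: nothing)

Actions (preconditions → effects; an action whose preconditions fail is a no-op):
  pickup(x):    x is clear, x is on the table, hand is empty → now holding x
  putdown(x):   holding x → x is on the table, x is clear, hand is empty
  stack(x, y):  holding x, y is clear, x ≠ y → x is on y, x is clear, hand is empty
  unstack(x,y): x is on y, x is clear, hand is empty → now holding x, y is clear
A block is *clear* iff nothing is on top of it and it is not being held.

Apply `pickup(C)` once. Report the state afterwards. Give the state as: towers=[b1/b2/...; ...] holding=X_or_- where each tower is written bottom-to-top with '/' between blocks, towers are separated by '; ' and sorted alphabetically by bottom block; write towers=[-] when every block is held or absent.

towers=[B; D; E; F; H/A/G] holding=C

before: towers=[B; C; D; E; F; H/A/G] holding=-
pre[pickup(C)]: clear(C) ok, ontable(C) ok, handempty ok
all met → apply pickup(C)
after:  towers=[B; D; E; F; H/A/G] holding=C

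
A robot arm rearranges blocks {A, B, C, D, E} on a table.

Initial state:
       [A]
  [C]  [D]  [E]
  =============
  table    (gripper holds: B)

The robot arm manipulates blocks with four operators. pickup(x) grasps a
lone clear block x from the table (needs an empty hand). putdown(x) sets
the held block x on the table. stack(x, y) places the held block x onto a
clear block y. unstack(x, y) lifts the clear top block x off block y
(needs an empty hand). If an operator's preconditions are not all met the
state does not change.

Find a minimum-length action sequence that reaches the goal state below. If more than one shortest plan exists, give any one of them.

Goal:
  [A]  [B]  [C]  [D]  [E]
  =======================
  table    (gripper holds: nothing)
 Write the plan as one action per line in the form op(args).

putdown(B)
unstack(A, D)
putdown(A)

step 1 (putdown(B)): towers=[B; C; D/A; E] holding=-
step 2 (unstack(A, D)): towers=[B; C; D; E] holding=A
step 3 (putdown(A)): towers=[A; B; C; D; E] holding=-
goal check: towers=[A; B; C; D; E] holding=- — reached (length 3, optimal by BFS)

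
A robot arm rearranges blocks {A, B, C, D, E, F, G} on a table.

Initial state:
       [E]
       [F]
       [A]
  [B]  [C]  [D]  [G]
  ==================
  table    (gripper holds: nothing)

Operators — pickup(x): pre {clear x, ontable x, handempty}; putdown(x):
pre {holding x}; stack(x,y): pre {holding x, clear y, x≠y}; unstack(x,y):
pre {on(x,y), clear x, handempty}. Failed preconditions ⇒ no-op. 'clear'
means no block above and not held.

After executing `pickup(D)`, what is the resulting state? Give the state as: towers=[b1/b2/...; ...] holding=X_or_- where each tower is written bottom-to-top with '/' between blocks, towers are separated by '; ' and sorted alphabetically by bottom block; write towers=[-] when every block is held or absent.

towers=[B; C/A/F/E; G] holding=D

before: towers=[B; C/A/F/E; D; G] holding=-
pre[pickup(D)]: clear(D) yes, ontable(D) yes, handempty yes
all met → apply pickup(D)
after:  towers=[B; C/A/F/E; G] holding=D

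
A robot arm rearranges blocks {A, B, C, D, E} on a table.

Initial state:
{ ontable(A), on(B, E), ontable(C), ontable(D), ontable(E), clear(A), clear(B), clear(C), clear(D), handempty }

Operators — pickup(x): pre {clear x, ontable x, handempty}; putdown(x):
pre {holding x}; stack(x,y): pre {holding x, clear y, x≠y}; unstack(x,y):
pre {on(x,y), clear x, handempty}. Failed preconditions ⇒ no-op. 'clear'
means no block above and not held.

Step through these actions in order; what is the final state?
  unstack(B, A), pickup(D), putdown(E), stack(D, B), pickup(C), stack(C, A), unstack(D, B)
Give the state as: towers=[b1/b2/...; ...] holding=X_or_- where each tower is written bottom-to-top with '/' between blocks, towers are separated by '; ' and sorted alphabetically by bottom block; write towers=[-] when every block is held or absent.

towers=[A/C; E/B] holding=D

step 1 (unstack(B, A)) [no-op]: towers=[A; C; D; E/B] holding=-
step 2 (pickup(D)): towers=[A; C; E/B] holding=D
step 3 (putdown(E)) [no-op]: towers=[A; C; E/B] holding=D
step 4 (stack(D, B)): towers=[A; C; E/B/D] holding=-
step 5 (pickup(C)): towers=[A; E/B/D] holding=C
step 6 (stack(C, A)): towers=[A/C; E/B/D] holding=-
step 7 (unstack(D, B)): towers=[A/C; E/B] holding=D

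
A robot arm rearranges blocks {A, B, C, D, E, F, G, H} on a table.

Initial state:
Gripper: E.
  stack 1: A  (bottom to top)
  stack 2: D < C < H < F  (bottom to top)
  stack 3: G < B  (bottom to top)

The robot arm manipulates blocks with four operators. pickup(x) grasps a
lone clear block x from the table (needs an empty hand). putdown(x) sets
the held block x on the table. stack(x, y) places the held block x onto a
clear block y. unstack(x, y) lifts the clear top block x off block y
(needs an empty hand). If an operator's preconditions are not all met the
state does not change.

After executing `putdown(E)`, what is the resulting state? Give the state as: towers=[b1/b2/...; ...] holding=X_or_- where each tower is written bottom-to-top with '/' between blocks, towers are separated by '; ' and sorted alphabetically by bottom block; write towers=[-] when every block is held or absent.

before: towers=[A; D/C/H/F; G/B] holding=E
pre[putdown(E)]: holding(E) ✓
all met → apply putdown(E)
after:  towers=[A; D/C/H/F; E; G/B] holding=-

towers=[A; D/C/H/F; E; G/B] holding=-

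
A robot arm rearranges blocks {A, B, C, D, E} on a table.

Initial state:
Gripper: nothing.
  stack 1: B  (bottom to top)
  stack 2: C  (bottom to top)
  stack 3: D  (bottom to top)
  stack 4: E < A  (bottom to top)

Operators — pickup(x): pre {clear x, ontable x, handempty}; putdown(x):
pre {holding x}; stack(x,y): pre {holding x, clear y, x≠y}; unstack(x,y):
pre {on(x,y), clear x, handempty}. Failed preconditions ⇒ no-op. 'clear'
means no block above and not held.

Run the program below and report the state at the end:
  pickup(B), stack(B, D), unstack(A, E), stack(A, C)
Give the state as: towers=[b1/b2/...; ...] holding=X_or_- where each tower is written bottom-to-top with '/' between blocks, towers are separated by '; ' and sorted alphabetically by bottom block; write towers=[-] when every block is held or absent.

step 1 (pickup(B)): towers=[C; D; E/A] holding=B
step 2 (stack(B, D)): towers=[C; D/B; E/A] holding=-
step 3 (unstack(A, E)): towers=[C; D/B; E] holding=A
step 4 (stack(A, C)): towers=[C/A; D/B; E] holding=-

towers=[C/A; D/B; E] holding=-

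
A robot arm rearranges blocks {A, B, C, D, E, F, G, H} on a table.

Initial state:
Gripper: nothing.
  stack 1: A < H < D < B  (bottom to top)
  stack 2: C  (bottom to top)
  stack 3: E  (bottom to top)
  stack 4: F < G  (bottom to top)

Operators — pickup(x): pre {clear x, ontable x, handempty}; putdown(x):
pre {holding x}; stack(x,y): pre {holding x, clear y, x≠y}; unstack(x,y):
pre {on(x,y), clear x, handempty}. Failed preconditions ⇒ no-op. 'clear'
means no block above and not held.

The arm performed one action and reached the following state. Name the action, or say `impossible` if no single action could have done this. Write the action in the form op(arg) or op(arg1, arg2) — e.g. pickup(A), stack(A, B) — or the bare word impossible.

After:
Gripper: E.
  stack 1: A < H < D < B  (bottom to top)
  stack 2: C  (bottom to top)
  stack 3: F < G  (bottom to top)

target: towers=[A/H/D/B; C; F/G] holding=E
     unstack(G, F) → towers=[A/H/D/B; C; E; F] holding=G
         pickup(E) → towers=[A/H/D/B; C; F/G] holding=E  ← match
     unstack(B, D) → towers=[A/H/D; C; E; F/G] holding=B
         pickup(C) → towers=[A/H/D/B; E; F/G] holding=C

pickup(E)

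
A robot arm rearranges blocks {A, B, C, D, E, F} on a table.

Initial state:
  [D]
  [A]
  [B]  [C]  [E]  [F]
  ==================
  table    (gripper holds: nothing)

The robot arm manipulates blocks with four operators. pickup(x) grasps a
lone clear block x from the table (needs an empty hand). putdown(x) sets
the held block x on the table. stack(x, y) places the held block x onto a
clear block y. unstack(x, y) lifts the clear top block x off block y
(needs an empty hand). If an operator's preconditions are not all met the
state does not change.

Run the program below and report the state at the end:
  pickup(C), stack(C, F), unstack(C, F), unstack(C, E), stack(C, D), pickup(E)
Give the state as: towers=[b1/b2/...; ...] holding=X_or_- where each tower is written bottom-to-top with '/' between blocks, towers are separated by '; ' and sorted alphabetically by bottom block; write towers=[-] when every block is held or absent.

step 1 (pickup(C)): towers=[B/A/D; E; F] holding=C
step 2 (stack(C, F)): towers=[B/A/D; E; F/C] holding=-
step 3 (unstack(C, F)): towers=[B/A/D; E; F] holding=C
step 4 (unstack(C, E)) [no-op]: towers=[B/A/D; E; F] holding=C
step 5 (stack(C, D)): towers=[B/A/D/C; E; F] holding=-
step 6 (pickup(E)): towers=[B/A/D/C; F] holding=E

towers=[B/A/D/C; F] holding=E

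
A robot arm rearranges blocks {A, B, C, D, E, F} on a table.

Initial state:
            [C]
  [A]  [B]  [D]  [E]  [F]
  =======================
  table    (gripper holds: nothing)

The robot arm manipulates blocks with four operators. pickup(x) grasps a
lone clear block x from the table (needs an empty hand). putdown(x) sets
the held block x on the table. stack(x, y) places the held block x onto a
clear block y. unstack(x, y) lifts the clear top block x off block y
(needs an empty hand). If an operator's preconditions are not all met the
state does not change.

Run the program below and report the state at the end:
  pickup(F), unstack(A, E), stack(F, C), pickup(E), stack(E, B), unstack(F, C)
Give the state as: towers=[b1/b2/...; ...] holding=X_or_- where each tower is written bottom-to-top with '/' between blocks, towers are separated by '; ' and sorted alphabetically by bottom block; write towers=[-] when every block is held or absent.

step 1 (pickup(F)): towers=[A; B; D/C; E] holding=F
step 2 (unstack(A, E)) [no-op]: towers=[A; B; D/C; E] holding=F
step 3 (stack(F, C)): towers=[A; B; D/C/F; E] holding=-
step 4 (pickup(E)): towers=[A; B; D/C/F] holding=E
step 5 (stack(E, B)): towers=[A; B/E; D/C/F] holding=-
step 6 (unstack(F, C)): towers=[A; B/E; D/C] holding=F

towers=[A; B/E; D/C] holding=F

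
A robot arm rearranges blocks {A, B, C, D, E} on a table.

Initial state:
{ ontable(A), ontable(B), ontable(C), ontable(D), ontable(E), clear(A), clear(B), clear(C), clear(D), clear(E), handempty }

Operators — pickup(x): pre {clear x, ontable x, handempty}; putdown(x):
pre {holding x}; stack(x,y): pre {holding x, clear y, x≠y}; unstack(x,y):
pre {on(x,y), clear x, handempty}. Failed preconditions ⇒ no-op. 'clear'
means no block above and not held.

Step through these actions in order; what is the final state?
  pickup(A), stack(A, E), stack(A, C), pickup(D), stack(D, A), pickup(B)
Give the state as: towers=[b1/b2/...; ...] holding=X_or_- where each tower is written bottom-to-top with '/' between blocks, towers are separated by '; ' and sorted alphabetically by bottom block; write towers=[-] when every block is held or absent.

towers=[C; E/A/D] holding=B

step 1 (pickup(A)): towers=[B; C; D; E] holding=A
step 2 (stack(A, E)): towers=[B; C; D; E/A] holding=-
step 3 (stack(A, C)) [no-op]: towers=[B; C; D; E/A] holding=-
step 4 (pickup(D)): towers=[B; C; E/A] holding=D
step 5 (stack(D, A)): towers=[B; C; E/A/D] holding=-
step 6 (pickup(B)): towers=[C; E/A/D] holding=B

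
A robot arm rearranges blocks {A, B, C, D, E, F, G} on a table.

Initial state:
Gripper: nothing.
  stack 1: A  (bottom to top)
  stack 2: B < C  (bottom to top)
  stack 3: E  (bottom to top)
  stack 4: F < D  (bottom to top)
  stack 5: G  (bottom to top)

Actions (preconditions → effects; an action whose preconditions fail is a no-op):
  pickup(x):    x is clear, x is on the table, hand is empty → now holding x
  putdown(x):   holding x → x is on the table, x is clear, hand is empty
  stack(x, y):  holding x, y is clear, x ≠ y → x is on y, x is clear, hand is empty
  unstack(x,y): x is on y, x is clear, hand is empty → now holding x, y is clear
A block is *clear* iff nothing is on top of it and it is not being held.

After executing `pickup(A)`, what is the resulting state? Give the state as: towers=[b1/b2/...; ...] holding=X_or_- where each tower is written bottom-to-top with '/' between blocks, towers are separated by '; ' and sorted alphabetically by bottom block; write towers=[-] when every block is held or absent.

before: towers=[A; B/C; E; F/D; G] holding=-
pre[pickup(A)]: clear(A) ✓, ontable(A) ✓, handempty ✓
all met → apply pickup(A)
after:  towers=[B/C; E; F/D; G] holding=A

towers=[B/C; E; F/D; G] holding=A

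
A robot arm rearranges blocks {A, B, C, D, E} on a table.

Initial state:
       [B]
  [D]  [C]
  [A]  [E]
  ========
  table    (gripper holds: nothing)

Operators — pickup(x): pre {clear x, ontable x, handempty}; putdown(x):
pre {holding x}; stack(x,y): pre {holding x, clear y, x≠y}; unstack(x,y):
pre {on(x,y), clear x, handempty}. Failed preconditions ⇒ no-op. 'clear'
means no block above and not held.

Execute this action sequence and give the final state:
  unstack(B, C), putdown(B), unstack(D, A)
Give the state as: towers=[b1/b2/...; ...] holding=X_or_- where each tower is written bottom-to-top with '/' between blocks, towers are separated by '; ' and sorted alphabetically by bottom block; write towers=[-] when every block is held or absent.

towers=[A; B; E/C] holding=D

step 1 (unstack(B, C)): towers=[A/D; E/C] holding=B
step 2 (putdown(B)): towers=[A/D; B; E/C] holding=-
step 3 (unstack(D, A)): towers=[A; B; E/C] holding=D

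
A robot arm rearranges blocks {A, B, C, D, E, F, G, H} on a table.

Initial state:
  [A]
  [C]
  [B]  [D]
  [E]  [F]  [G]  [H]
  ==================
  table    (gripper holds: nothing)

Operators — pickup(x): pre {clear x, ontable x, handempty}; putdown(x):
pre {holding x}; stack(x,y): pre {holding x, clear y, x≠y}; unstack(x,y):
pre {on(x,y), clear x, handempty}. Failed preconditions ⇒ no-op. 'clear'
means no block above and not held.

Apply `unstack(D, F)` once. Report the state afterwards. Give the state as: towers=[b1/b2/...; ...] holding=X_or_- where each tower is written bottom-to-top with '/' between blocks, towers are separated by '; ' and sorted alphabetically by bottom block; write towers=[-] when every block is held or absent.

towers=[E/B/C/A; F; G; H] holding=D

before: towers=[E/B/C/A; F/D; G; H] holding=-
pre[unstack(D, F)]: on(D,F) yes, clear(D) yes, handempty yes
all met → apply unstack(D, F)
after:  towers=[E/B/C/A; F; G; H] holding=D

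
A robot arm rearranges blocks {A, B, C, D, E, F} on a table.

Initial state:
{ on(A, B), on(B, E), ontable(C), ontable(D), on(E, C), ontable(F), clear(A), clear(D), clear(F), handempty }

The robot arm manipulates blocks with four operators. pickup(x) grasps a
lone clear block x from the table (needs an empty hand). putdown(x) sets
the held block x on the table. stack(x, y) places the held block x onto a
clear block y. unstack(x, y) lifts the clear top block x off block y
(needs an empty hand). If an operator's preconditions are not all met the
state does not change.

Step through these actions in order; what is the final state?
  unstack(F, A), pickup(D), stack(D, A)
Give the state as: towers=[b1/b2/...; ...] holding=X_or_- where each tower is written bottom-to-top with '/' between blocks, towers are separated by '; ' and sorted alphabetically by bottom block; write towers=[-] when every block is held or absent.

step 1 (unstack(F, A)) [no-op]: towers=[C/E/B/A; D; F] holding=-
step 2 (pickup(D)): towers=[C/E/B/A; F] holding=D
step 3 (stack(D, A)): towers=[C/E/B/A/D; F] holding=-

towers=[C/E/B/A/D; F] holding=-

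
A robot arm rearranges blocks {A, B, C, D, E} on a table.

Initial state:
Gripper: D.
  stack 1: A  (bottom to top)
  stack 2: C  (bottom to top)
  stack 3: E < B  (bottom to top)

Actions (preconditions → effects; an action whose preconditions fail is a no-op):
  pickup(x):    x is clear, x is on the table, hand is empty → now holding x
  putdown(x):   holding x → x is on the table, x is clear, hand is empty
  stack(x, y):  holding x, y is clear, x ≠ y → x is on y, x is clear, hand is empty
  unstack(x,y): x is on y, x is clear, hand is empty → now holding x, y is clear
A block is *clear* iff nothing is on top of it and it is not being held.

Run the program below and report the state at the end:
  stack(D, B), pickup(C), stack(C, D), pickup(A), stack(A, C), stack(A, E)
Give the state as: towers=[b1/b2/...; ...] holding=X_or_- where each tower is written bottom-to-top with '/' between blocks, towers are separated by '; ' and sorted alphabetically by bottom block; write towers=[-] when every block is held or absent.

towers=[E/B/D/C/A] holding=-

step 1 (stack(D, B)): towers=[A; C; E/B/D] holding=-
step 2 (pickup(C)): towers=[A; E/B/D] holding=C
step 3 (stack(C, D)): towers=[A; E/B/D/C] holding=-
step 4 (pickup(A)): towers=[E/B/D/C] holding=A
step 5 (stack(A, C)): towers=[E/B/D/C/A] holding=-
step 6 (stack(A, E)) [no-op]: towers=[E/B/D/C/A] holding=-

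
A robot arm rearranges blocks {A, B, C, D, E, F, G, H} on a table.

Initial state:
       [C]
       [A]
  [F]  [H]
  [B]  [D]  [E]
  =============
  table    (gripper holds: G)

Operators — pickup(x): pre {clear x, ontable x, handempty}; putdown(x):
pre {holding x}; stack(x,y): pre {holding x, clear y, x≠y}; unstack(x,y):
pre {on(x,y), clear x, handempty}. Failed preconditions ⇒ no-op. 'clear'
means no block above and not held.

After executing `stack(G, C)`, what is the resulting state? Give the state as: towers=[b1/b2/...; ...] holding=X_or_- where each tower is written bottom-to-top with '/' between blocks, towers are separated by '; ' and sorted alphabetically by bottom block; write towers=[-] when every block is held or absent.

towers=[B/F; D/H/A/C/G; E] holding=-

before: towers=[B/F; D/H/A/C; E] holding=G
pre[stack(G, C)]: holding(G) ✓, clear(C) ✓, G≠C ✓
all met → apply stack(G, C)
after:  towers=[B/F; D/H/A/C/G; E] holding=-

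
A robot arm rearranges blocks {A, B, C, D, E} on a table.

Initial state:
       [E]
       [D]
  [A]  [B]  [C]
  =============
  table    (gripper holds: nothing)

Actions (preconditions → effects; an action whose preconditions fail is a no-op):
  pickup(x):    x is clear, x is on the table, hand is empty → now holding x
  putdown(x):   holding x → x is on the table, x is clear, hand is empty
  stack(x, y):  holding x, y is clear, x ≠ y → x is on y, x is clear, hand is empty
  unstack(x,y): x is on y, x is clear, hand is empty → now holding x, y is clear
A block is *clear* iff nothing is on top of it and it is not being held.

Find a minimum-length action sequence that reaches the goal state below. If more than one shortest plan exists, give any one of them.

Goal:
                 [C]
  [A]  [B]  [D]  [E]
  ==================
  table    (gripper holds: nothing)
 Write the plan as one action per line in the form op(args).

step 1 (unstack(E, D)): towers=[A; B/D; C] holding=E
step 2 (putdown(E)): towers=[A; B/D; C; E] holding=-
step 3 (unstack(D, B)): towers=[A; B; C; E] holding=D
step 4 (putdown(D)): towers=[A; B; C; D; E] holding=-
step 5 (pickup(C)): towers=[A; B; D; E] holding=C
step 6 (stack(C, E)): towers=[A; B; D; E/C] holding=-
goal check: towers=[A; B; D; E/C] holding=- — reached (length 6, optimal by BFS)

unstack(E, D)
putdown(E)
unstack(D, B)
putdown(D)
pickup(C)
stack(C, E)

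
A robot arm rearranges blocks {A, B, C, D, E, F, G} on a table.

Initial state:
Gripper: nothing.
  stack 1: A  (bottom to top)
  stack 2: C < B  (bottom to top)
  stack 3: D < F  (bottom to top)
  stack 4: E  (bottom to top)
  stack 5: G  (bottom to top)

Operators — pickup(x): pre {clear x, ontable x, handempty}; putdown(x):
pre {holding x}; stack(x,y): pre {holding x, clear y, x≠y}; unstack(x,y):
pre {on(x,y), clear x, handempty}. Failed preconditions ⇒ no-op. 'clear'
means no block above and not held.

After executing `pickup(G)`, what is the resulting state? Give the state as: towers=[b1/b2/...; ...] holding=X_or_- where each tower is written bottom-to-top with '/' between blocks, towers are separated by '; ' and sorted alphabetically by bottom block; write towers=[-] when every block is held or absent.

before: towers=[A; C/B; D/F; E; G] holding=-
pre[pickup(G)]: clear(G) ok, ontable(G) ok, handempty ok
all met → apply pickup(G)
after:  towers=[A; C/B; D/F; E] holding=G

towers=[A; C/B; D/F; E] holding=G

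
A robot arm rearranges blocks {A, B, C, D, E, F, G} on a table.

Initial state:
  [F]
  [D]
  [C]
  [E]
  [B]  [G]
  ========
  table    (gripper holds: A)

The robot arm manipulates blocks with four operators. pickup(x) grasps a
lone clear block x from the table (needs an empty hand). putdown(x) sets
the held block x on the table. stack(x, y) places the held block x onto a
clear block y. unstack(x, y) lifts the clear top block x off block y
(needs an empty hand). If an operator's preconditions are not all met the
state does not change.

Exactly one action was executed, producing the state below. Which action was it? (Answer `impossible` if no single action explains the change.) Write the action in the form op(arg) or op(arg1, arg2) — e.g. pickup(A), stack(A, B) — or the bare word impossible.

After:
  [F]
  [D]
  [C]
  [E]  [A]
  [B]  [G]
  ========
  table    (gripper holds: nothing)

stack(A, G)

target: towers=[B/E/C/D/F; G/A] holding=-
        putdown(A) → towers=[A; B/E/C/D/F; G] holding=-
       stack(A, F) → towers=[B/E/C/D/F/A; G] holding=-
       stack(A, G) → towers=[B/E/C/D/F; G/A] holding=-  ← match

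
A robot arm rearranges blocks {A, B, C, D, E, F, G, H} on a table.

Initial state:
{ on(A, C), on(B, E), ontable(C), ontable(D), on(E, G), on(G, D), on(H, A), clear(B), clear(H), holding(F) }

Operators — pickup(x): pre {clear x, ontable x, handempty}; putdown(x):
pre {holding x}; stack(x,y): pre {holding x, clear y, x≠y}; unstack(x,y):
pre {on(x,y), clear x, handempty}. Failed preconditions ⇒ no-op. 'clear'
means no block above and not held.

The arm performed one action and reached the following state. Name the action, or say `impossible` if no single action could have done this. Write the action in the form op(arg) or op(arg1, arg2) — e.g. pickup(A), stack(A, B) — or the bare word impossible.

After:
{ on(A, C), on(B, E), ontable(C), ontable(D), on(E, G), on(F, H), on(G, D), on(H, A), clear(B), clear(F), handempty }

target: towers=[C/A/H/F; D/G/E/B] holding=-
        putdown(F) → towers=[C/A/H; D/G/E/B; F] holding=-
       stack(F, H) → towers=[C/A/H/F; D/G/E/B] holding=-  ← match
       stack(F, B) → towers=[C/A/H; D/G/E/B/F] holding=-

stack(F, H)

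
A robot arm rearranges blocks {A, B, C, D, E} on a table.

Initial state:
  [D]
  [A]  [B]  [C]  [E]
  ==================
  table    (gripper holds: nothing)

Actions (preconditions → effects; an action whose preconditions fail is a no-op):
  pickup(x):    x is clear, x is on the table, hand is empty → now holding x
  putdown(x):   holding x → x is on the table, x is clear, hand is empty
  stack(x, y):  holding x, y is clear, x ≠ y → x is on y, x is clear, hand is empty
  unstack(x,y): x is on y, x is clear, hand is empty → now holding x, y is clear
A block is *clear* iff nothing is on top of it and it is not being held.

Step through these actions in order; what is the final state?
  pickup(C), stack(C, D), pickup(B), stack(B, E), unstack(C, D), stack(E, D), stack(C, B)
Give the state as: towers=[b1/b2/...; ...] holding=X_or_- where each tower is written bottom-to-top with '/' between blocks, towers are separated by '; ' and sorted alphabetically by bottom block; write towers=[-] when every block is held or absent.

towers=[A/D; E/B/C] holding=-

step 1 (pickup(C)): towers=[A/D; B; E] holding=C
step 2 (stack(C, D)): towers=[A/D/C; B; E] holding=-
step 3 (pickup(B)): towers=[A/D/C; E] holding=B
step 4 (stack(B, E)): towers=[A/D/C; E/B] holding=-
step 5 (unstack(C, D)): towers=[A/D; E/B] holding=C
step 6 (stack(E, D)) [no-op]: towers=[A/D; E/B] holding=C
step 7 (stack(C, B)): towers=[A/D; E/B/C] holding=-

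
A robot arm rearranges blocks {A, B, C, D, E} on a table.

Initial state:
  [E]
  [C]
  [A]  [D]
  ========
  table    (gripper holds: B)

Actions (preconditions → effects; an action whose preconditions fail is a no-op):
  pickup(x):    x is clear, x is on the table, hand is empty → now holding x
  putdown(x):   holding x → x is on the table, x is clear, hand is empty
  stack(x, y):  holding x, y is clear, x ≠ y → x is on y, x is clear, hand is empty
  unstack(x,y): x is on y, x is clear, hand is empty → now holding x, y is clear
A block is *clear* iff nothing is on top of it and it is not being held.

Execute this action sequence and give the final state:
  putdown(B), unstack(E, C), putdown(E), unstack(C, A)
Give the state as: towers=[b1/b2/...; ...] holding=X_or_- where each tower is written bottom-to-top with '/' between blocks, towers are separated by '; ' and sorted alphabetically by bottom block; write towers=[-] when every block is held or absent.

towers=[A; B; D; E] holding=C

step 1 (putdown(B)): towers=[A/C/E; B; D] holding=-
step 2 (unstack(E, C)): towers=[A/C; B; D] holding=E
step 3 (putdown(E)): towers=[A/C; B; D; E] holding=-
step 4 (unstack(C, A)): towers=[A; B; D; E] holding=C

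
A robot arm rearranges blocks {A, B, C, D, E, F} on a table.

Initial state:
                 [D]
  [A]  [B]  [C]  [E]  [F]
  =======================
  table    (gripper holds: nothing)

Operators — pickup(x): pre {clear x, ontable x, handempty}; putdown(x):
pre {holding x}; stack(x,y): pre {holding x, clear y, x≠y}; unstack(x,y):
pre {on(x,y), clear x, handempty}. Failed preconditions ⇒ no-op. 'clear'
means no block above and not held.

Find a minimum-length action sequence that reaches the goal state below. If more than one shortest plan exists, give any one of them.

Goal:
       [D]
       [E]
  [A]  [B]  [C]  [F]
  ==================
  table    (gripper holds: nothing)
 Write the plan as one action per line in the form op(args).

unstack(D, E)
putdown(D)
pickup(E)
stack(E, B)
pickup(D)
stack(D, E)

step 1 (unstack(D, E)): towers=[A; B; C; E; F] holding=D
step 2 (putdown(D)): towers=[A; B; C; D; E; F] holding=-
step 3 (pickup(E)): towers=[A; B; C; D; F] holding=E
step 4 (stack(E, B)): towers=[A; B/E; C; D; F] holding=-
step 5 (pickup(D)): towers=[A; B/E; C; F] holding=D
step 6 (stack(D, E)): towers=[A; B/E/D; C; F] holding=-
goal check: towers=[A; B/E/D; C; F] holding=- — reached (length 6, optimal by BFS)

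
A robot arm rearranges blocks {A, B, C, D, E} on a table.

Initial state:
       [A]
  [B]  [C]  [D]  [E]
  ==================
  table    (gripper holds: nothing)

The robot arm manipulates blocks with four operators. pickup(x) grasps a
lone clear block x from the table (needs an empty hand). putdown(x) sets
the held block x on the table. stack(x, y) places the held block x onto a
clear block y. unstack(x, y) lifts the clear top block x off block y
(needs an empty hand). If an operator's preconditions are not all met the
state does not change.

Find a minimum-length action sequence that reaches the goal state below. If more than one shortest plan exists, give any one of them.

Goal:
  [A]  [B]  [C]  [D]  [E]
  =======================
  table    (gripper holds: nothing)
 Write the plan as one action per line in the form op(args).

unstack(A, C)
putdown(A)

step 1 (unstack(A, C)): towers=[B; C; D; E] holding=A
step 2 (putdown(A)): towers=[A; B; C; D; E] holding=-
goal check: towers=[A; B; C; D; E] holding=- — reached (length 2, optimal by BFS)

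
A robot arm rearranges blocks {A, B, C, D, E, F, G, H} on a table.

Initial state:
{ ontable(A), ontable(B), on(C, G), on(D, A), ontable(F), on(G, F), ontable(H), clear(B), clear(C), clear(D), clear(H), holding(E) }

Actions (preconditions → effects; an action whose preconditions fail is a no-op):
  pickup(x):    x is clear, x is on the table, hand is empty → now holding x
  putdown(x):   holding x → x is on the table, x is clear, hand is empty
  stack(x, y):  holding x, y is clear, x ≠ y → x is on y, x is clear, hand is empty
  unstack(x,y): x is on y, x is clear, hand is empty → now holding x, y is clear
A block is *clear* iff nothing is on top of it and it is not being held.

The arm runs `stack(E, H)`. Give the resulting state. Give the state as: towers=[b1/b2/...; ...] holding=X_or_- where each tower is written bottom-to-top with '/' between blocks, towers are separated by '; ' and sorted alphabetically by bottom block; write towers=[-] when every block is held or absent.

before: towers=[A/D; B; F/G/C; H] holding=E
pre[stack(E, H)]: holding(E) ok, clear(H) ok, E≠H ok
all met → apply stack(E, H)
after:  towers=[A/D; B; F/G/C; H/E] holding=-

towers=[A/D; B; F/G/C; H/E] holding=-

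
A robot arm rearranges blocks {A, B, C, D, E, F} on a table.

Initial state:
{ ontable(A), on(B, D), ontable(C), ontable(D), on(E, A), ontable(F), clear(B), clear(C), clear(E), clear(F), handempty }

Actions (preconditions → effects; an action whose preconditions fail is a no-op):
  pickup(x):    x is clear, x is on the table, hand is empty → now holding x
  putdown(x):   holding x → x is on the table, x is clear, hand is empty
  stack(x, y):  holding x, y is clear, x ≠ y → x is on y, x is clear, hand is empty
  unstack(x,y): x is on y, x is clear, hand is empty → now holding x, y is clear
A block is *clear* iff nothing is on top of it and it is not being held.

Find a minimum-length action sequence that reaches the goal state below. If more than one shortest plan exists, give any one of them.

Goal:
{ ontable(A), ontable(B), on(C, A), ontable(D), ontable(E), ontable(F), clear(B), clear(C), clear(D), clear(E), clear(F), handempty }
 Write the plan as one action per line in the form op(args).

unstack(B, D)
putdown(B)
unstack(E, A)
putdown(E)
pickup(C)
stack(C, A)

step 1 (unstack(B, D)): towers=[A/E; C; D; F] holding=B
step 2 (putdown(B)): towers=[A/E; B; C; D; F] holding=-
step 3 (unstack(E, A)): towers=[A; B; C; D; F] holding=E
step 4 (putdown(E)): towers=[A; B; C; D; E; F] holding=-
step 5 (pickup(C)): towers=[A; B; D; E; F] holding=C
step 6 (stack(C, A)): towers=[A/C; B; D; E; F] holding=-
goal check: towers=[A/C; B; D; E; F] holding=- — reached (length 6, optimal by BFS)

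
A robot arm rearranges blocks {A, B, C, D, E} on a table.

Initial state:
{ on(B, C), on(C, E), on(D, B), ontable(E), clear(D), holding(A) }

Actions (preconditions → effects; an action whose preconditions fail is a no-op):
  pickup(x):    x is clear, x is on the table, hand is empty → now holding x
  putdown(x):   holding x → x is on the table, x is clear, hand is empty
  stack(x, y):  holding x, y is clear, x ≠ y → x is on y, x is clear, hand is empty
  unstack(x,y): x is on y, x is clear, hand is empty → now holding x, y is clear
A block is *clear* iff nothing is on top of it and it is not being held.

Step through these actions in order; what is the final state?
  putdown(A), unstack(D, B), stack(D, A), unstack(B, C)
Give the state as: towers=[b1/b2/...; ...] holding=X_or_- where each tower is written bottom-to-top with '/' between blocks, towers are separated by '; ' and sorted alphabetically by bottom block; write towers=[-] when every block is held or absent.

step 1 (putdown(A)): towers=[A; E/C/B/D] holding=-
step 2 (unstack(D, B)): towers=[A; E/C/B] holding=D
step 3 (stack(D, A)): towers=[A/D; E/C/B] holding=-
step 4 (unstack(B, C)): towers=[A/D; E/C] holding=B

towers=[A/D; E/C] holding=B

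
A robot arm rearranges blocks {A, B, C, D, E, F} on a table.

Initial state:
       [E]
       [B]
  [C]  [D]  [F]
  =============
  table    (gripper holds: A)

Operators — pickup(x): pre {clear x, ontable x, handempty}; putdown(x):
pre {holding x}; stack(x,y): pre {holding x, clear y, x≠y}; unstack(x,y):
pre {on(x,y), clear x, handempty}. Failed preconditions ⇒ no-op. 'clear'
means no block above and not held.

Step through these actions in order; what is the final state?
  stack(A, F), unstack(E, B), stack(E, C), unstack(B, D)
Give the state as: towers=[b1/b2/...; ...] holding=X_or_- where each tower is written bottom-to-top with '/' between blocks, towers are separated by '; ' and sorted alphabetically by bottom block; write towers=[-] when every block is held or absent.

towers=[C/E; D; F/A] holding=B

step 1 (stack(A, F)): towers=[C; D/B/E; F/A] holding=-
step 2 (unstack(E, B)): towers=[C; D/B; F/A] holding=E
step 3 (stack(E, C)): towers=[C/E; D/B; F/A] holding=-
step 4 (unstack(B, D)): towers=[C/E; D; F/A] holding=B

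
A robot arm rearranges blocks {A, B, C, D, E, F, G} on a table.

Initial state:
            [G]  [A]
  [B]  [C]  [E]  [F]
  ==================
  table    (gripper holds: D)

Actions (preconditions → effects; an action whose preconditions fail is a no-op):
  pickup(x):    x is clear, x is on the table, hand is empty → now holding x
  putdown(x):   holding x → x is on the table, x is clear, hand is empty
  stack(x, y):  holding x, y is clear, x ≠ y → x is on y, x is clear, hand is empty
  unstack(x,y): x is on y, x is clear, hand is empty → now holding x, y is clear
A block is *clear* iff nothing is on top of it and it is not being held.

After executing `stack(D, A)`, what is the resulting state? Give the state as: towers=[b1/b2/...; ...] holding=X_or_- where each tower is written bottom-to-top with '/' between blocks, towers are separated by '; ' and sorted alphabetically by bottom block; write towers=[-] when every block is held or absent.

towers=[B; C; E/G; F/A/D] holding=-

before: towers=[B; C; E/G; F/A] holding=D
pre[stack(D, A)]: holding(D) ✓, clear(A) ✓, D≠A ✓
all met → apply stack(D, A)
after:  towers=[B; C; E/G; F/A/D] holding=-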